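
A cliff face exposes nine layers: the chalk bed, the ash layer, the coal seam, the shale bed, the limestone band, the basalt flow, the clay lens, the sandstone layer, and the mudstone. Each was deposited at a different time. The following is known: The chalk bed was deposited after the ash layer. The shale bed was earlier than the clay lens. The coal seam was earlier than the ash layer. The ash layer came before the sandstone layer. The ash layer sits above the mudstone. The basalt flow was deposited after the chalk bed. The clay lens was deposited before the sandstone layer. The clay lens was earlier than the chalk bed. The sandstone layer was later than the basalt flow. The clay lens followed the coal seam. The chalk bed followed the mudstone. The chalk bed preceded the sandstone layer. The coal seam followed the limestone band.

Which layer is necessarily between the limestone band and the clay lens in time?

the coal seam

Tracing the constraints gives the limestone band → the coal seam → the clay lens, so the coal seam sits after the limestone band and before the clay lens.
No other layer is forced both after the limestone band and before the clay lens.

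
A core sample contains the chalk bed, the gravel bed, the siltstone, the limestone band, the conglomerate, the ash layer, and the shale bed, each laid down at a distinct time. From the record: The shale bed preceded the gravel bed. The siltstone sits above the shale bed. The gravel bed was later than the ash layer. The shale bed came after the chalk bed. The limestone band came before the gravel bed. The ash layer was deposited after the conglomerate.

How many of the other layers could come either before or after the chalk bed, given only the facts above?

Forced after the chalk bed: the gravel bed, the shale bed, and the siltstone.
That leaves the ash layer, the conglomerate, and the limestone band with no forced order relative to the chalk bed — 3.

3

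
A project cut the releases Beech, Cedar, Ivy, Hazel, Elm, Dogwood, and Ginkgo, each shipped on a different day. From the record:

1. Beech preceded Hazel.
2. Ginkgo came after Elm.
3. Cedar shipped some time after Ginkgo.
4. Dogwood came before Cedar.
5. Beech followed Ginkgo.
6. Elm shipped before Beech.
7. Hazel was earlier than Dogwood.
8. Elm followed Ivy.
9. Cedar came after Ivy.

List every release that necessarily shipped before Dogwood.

Directly stated before Dogwood: Hazel.
Beech reaches Dogwood via Beech → Hazel → Dogwood.
Elm reaches Dogwood via Elm → Beech → Hazel → Dogwood.
Ginkgo reaches Dogwood via Ginkgo → Beech → Hazel → Dogwood.
Likewise Ivy reaches Dogwood by chaining the stated constraints.
No chain forces Cedar ahead of Dogwood.

Beech, Elm, Ginkgo, Hazel, Ivy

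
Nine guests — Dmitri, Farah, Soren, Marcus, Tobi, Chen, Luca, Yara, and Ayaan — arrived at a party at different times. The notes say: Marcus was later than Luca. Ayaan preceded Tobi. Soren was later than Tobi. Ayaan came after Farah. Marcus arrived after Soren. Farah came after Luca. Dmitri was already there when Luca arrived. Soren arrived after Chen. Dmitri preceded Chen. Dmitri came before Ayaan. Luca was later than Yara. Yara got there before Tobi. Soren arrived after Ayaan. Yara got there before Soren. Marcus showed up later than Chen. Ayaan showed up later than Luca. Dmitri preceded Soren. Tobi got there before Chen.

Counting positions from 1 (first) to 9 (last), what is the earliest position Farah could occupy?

Dmitri, Luca, and Yara must all come before Farah — 3 forced predecessors.
Nothing else is forced ahead of Farah, so their earliest slot is position 3 + 1 = 4.

4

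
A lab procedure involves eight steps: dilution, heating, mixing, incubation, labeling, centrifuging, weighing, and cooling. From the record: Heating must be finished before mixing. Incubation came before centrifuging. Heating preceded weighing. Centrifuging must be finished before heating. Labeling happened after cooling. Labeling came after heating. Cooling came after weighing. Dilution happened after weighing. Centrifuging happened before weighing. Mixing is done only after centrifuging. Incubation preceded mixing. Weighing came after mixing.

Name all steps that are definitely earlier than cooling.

centrifuging, heating, incubation, mixing, weighing

Directly stated before cooling: weighing.
Centrifuging reaches cooling via centrifuging → weighing → cooling.
Heating reaches cooling via heating → weighing → cooling.
Incubation reaches cooling via incubation → mixing → weighing → cooling.
Likewise mixing reaches cooling by chaining the stated constraints.
No chain forces labeling (or any of the others) ahead of cooling.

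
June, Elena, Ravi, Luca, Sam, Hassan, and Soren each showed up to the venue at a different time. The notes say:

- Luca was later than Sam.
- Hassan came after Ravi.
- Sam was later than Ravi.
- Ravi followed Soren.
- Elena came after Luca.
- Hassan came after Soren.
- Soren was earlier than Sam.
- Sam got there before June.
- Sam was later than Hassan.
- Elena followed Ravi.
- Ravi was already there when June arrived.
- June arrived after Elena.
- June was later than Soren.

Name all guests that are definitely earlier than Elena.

Directly stated before Elena: Luca and Ravi.
Hassan reaches Elena via Hassan → Sam → Luca → Elena.
Sam reaches Elena via Sam → Luca → Elena.
Soren reaches Elena via Soren → Ravi → Elena.

Hassan, Luca, Ravi, Sam, Soren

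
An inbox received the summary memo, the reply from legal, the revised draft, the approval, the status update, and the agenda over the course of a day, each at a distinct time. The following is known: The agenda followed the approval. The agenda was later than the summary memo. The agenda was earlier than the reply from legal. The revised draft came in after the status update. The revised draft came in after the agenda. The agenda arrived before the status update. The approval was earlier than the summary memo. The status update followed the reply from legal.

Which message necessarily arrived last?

the revised draft

Every other message has a chain of constraints placing it before the revised draft, so the revised draft is last.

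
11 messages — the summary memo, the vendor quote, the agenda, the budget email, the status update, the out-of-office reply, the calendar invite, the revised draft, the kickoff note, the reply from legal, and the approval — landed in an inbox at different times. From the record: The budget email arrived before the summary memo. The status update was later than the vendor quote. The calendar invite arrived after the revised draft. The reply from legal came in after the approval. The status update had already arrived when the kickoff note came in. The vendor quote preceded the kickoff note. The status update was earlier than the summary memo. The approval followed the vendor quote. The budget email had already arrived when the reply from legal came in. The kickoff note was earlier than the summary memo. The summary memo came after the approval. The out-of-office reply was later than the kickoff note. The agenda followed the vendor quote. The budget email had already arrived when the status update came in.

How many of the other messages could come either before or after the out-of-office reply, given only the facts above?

6

Forced before the out-of-office reply: the budget email, the kickoff note, the status update, and the vendor quote.
That leaves the agenda, the approval, the calendar invite, the reply from legal, the revised draft, and the summary memo with no forced order relative to the out-of-office reply — 6.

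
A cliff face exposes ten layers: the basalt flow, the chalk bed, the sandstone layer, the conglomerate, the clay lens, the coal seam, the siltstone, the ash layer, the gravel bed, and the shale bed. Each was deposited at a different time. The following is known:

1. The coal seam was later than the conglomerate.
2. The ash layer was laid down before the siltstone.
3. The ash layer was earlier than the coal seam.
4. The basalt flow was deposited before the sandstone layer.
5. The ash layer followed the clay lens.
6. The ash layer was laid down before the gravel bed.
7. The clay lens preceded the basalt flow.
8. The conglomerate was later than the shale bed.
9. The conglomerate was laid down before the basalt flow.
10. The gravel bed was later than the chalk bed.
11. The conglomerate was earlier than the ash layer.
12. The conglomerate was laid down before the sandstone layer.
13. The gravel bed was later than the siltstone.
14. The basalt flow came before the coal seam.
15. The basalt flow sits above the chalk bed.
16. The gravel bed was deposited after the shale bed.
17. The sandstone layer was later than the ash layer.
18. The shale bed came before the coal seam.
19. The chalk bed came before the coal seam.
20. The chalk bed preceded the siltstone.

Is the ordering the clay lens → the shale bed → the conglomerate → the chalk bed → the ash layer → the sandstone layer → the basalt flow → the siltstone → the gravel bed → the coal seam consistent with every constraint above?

The constraints require the basalt flow before the sandstone layer, but in the proposed sequence the sandstone layer appears ahead of the basalt flow. That one violation is enough.

no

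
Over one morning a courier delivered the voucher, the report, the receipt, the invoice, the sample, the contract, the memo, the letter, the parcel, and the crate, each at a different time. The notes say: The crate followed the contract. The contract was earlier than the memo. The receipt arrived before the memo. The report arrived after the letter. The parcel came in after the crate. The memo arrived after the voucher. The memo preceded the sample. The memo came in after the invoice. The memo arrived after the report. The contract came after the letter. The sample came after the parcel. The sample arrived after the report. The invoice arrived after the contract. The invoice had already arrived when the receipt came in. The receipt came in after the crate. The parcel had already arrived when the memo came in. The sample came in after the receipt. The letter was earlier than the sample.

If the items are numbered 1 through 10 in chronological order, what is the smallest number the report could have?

The letter must come before the report — 1 forced predecessor.
Nothing else is forced ahead of the report, so its earliest slot is position 1 + 1 = 2.

2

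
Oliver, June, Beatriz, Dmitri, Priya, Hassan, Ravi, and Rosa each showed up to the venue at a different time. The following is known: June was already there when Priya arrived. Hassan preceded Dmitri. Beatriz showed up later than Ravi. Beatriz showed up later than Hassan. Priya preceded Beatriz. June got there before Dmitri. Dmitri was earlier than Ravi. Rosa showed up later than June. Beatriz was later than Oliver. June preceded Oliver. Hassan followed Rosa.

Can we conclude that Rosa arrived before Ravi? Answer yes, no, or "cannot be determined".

Chain the constraints: Rosa → Hassan → Dmitri → Ravi. Each link is directly stated, so Rosa comes before Ravi.

yes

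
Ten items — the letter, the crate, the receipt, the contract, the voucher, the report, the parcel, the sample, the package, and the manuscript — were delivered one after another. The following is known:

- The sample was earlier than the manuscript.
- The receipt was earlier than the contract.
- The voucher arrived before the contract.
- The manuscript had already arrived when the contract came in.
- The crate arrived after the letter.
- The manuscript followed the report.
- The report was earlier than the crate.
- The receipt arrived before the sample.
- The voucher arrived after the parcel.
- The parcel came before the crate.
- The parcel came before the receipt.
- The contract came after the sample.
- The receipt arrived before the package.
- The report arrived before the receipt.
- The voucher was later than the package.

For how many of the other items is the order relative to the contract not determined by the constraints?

Forced before the contract: the manuscript, the package, the parcel, the receipt, the report, the sample, and the voucher.
That leaves the crate and the letter with no forced order relative to the contract — 2.

2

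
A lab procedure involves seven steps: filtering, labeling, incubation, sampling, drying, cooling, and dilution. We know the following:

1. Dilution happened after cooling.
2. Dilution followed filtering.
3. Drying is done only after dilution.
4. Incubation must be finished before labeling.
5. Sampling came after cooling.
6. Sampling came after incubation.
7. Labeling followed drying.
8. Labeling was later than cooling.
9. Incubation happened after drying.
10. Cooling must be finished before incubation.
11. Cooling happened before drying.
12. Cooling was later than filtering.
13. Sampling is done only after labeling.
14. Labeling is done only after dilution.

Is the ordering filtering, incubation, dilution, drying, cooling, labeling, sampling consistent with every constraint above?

no

The constraints require cooling before drying, but in the proposed sequence drying appears ahead of cooling. That one violation is enough.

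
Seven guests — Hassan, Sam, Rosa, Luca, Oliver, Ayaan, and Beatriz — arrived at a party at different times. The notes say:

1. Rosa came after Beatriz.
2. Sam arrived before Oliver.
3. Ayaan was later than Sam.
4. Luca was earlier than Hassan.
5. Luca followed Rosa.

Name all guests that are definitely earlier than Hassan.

Directly stated before Hassan: Luca.
Beatriz reaches Hassan via Beatriz → Rosa → Luca → Hassan.
Rosa reaches Hassan via Rosa → Luca → Hassan.
No chain forces Oliver (or any of the others) ahead of Hassan.

Beatriz, Luca, Rosa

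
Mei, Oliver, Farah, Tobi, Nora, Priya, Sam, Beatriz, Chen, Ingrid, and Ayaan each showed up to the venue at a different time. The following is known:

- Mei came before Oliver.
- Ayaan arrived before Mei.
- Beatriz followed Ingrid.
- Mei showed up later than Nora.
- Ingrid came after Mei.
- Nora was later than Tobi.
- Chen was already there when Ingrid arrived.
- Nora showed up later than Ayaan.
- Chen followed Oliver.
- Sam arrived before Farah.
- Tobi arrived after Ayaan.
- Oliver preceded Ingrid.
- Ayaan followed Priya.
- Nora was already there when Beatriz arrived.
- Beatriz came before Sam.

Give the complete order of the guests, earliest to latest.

The constraints fix every adjacent pair, so only one ordering works:
Priya → Ayaan → Tobi → Nora → Mei → Oliver → Chen → Ingrid → Beatriz → Sam → Farah.

Priya, Ayaan, Tobi, Nora, Mei, Oliver, Chen, Ingrid, Beatriz, Sam, Farah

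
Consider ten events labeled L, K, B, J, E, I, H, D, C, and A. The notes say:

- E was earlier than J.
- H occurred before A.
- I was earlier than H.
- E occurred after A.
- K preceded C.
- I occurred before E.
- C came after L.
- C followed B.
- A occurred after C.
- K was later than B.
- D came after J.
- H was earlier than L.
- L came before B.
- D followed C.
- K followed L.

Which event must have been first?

I has a chain of constraints placing it before every other event, so I must be first.

I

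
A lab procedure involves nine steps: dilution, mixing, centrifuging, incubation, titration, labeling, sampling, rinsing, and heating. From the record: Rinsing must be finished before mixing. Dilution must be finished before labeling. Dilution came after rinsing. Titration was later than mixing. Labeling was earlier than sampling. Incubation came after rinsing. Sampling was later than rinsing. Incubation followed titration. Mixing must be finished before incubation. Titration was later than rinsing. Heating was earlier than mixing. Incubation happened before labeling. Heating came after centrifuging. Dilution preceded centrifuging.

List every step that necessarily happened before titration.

centrifuging, dilution, heating, mixing, rinsing

Directly stated before titration: mixing and rinsing.
Centrifuging reaches titration via centrifuging → heating → mixing → titration.
Dilution reaches titration via dilution → centrifuging → heating → mixing → titration.
Heating reaches titration via heating → mixing → titration.
No chain forces incubation (or any of the others) ahead of titration.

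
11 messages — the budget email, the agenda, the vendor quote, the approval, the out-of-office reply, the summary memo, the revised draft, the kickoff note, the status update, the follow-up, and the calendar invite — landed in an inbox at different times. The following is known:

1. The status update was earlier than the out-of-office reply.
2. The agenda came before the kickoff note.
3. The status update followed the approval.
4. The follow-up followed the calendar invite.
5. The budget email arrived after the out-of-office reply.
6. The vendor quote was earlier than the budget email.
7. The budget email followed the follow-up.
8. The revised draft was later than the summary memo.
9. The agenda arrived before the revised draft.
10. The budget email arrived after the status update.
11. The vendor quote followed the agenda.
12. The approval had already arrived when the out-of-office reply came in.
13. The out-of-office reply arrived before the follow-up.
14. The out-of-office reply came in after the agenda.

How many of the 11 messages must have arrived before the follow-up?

5

Directly stated before the follow-up: the calendar invite and the out-of-office reply.
The agenda reaches the follow-up via the agenda → the out-of-office reply → the follow-up.
The approval reaches the follow-up via the approval → the out-of-office reply → the follow-up.
The status update reaches the follow-up via the status update → the out-of-office reply → the follow-up.
That's the agenda, the approval, the calendar invite, the out-of-office reply, and the status update — 5 in all.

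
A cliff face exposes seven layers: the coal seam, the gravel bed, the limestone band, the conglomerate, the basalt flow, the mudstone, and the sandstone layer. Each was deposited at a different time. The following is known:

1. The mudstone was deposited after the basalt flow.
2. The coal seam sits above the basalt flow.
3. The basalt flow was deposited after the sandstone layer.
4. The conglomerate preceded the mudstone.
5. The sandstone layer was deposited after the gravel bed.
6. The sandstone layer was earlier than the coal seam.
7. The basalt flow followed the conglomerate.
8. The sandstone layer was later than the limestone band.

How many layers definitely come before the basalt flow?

4

Directly stated before the basalt flow: the conglomerate and the sandstone layer.
The gravel bed reaches the basalt flow via the gravel bed → the sandstone layer → the basalt flow.
The limestone band reaches the basalt flow via the limestone band → the sandstone layer → the basalt flow.
That's the conglomerate, the gravel bed, the limestone band, and the sandstone layer — 4 in all.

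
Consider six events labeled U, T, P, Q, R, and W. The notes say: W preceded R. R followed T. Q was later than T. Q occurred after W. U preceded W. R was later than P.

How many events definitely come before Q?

Directly stated before Q: T and W.
U reaches Q via U → W → Q.
That's T, U, and W — 3 in all.

3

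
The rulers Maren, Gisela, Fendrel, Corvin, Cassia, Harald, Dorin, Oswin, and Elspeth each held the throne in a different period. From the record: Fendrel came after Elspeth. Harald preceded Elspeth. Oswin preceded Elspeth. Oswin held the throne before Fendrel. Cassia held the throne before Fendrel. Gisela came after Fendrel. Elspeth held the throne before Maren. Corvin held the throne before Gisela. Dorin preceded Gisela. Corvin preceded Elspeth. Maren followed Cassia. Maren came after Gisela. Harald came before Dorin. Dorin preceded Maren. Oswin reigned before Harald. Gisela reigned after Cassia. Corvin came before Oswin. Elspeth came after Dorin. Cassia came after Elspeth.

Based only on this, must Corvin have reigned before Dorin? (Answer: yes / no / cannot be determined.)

yes

Chain the constraints: Corvin → Oswin → Harald → Dorin. Each link is directly stated, so Corvin comes before Dorin.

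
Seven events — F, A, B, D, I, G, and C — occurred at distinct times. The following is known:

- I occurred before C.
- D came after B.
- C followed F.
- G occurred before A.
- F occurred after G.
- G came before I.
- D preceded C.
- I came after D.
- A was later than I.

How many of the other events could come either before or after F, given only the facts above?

Forced before F: G; forced after F: C.
That leaves A, B, D, and I with no forced order relative to F — 4.

4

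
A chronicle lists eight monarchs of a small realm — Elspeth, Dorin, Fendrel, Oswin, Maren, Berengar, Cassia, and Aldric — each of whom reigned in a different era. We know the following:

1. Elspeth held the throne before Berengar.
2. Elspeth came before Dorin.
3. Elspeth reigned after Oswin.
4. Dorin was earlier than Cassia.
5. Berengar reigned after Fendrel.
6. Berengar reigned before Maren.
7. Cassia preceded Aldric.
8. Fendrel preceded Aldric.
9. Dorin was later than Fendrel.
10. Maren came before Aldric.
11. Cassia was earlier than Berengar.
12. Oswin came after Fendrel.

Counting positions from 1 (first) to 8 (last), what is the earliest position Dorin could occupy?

Elspeth, Fendrel, and Oswin must all come before Dorin — 3 forced predecessors.
Nothing else is forced ahead of Dorin, so their earliest slot is position 3 + 1 = 4.

4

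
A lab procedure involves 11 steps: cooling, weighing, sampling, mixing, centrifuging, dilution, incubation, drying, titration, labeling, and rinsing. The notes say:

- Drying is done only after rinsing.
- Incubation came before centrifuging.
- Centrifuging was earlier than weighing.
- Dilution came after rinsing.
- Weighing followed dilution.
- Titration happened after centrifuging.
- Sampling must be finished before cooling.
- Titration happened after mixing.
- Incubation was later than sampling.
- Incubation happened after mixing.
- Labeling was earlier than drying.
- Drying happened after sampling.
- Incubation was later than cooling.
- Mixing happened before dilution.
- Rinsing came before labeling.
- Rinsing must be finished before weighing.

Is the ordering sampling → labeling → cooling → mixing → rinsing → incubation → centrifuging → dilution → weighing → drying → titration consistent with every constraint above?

no

The constraints require rinsing before labeling, but in the proposed sequence labeling appears ahead of rinsing. That one violation is enough.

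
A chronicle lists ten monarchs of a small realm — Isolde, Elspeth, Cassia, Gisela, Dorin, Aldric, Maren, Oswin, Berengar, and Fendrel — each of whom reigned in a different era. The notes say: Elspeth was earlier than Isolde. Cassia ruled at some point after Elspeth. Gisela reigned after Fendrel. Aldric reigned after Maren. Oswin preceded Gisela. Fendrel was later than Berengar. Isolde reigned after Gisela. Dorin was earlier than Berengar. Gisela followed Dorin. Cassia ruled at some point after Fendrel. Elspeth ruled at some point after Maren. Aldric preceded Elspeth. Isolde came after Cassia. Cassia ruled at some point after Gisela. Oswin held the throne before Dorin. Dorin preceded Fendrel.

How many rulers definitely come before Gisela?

4

Directly stated before Gisela: Dorin, Fendrel, and Oswin.
Berengar reaches Gisela via Berengar → Fendrel → Gisela.
No chain forces Isolde (or any of the others) ahead of Gisela.
That's Berengar, Dorin, Fendrel, and Oswin — 4 in all.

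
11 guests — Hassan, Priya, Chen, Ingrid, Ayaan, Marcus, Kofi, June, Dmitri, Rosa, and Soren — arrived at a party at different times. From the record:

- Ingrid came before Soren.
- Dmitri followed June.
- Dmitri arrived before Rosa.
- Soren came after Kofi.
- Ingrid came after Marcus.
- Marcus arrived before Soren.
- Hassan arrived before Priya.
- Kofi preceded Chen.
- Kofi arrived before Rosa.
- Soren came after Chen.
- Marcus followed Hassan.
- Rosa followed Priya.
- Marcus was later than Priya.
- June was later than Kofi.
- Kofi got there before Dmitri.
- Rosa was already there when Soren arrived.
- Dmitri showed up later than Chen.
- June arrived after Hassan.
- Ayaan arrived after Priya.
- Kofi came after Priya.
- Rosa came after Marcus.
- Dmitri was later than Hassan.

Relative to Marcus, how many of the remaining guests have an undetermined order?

5

Forced before Marcus: Hassan and Priya; forced after Marcus: Ingrid, Rosa, and Soren.
That leaves Ayaan, Chen, Dmitri, June, and Kofi with no forced order relative to Marcus — 5.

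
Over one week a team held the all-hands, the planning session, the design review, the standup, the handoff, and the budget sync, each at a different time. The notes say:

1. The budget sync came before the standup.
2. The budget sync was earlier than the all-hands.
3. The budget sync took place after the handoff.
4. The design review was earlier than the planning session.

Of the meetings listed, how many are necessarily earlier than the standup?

2

Directly stated before the standup: the budget sync.
The handoff reaches the standup via the handoff → the budget sync → the standup.
That's the budget sync and the handoff — 2 in all.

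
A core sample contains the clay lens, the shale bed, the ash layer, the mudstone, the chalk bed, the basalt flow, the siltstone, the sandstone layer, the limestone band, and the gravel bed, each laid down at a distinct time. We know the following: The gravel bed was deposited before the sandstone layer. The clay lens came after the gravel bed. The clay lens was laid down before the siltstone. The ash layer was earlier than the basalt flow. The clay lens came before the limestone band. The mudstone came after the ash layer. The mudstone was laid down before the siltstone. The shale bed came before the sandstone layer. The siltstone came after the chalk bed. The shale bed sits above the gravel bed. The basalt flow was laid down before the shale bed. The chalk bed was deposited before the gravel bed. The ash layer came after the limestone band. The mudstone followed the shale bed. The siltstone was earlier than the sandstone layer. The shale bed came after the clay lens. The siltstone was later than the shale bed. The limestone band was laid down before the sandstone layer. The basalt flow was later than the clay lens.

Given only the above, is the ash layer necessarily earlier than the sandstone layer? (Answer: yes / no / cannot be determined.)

yes

Chain the constraints: the ash layer → the mudstone → the siltstone → the sandstone layer. Each link is directly stated, so the ash layer comes before the sandstone layer.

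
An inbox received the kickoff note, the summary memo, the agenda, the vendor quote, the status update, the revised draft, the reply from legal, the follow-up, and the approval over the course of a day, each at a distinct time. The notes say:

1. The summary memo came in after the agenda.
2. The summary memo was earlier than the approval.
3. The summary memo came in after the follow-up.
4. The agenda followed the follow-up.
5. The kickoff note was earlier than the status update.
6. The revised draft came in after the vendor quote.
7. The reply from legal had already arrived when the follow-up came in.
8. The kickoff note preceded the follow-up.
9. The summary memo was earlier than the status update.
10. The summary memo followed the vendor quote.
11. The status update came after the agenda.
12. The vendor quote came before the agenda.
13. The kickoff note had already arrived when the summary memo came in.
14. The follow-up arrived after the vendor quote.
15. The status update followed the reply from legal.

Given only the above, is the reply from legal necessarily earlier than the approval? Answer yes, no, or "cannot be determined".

yes

Chain the constraints: the reply from legal → the follow-up → the summary memo → the approval. Each link is directly stated, so the reply from legal comes before the approval.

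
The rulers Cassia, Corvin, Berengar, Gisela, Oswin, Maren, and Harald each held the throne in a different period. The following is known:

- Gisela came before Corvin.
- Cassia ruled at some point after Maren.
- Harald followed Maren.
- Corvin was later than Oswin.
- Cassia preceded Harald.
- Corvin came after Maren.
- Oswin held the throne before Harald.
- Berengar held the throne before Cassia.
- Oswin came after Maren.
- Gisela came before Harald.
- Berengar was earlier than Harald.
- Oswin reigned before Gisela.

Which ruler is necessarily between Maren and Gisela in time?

Tracing the constraints gives Maren → Oswin → Gisela, so Oswin sits after Maren and before Gisela.
No other ruler is forced both after Maren and before Gisela.

Oswin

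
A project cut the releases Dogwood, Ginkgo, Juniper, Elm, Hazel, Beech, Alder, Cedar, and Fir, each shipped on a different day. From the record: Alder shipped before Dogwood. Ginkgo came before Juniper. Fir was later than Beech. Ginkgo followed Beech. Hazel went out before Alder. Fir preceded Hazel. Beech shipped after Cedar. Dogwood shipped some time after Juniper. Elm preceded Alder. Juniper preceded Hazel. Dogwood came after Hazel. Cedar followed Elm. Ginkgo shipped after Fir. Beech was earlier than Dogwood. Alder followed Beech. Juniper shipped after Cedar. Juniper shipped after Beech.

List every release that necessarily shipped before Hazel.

Directly stated before Hazel: Fir and Juniper.
Beech reaches Hazel via Beech → Fir → Hazel.
Cedar reaches Hazel via Cedar → Juniper → Hazel.
Elm reaches Hazel via Elm → Cedar → Juniper → Hazel.
Likewise Ginkgo reaches Hazel by chaining the stated constraints.

Beech, Cedar, Elm, Fir, Ginkgo, Juniper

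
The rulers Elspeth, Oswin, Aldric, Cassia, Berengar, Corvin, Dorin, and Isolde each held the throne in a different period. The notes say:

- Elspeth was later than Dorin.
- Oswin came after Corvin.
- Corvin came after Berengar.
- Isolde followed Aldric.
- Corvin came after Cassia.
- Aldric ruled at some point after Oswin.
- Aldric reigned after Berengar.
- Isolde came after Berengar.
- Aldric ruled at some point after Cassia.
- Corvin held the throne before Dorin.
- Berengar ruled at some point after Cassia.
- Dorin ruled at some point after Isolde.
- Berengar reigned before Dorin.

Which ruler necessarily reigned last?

Elspeth

Every other ruler has a chain of constraints placing them before Elspeth, so Elspeth is last.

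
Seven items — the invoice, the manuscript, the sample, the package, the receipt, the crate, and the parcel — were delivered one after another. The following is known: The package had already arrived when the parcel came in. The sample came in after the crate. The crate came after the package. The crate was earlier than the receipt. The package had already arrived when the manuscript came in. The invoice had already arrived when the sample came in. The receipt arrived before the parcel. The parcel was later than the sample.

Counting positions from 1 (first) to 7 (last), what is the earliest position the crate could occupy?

The package must come before the crate — 1 forced predecessor.
Nothing else is forced ahead of the crate, so its earliest slot is position 1 + 1 = 2.

2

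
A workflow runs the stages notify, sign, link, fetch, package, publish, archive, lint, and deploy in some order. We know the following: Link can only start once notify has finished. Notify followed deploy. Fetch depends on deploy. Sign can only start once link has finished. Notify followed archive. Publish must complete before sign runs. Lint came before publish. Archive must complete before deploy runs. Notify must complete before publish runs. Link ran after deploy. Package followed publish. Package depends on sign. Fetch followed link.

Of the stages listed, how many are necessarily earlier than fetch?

Directly stated before fetch: deploy and link.
Archive reaches fetch via archive → deploy → fetch.
Notify reaches fetch via notify → link → fetch.
No chain forces lint (or any of the others) ahead of fetch.
That's archive, deploy, link, and notify — 4 in all.

4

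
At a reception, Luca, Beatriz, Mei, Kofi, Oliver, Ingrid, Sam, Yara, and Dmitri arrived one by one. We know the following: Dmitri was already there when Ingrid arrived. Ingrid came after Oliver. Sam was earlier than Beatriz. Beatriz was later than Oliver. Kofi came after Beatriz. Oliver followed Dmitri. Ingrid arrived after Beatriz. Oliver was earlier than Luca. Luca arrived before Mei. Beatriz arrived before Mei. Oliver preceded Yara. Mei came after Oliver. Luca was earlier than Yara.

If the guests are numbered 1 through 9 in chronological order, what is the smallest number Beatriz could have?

4

Dmitri, Oliver, and Sam must all come before Beatriz — 3 forced predecessors.
Nothing else is forced ahead of Beatriz, so their earliest slot is position 3 + 1 = 4.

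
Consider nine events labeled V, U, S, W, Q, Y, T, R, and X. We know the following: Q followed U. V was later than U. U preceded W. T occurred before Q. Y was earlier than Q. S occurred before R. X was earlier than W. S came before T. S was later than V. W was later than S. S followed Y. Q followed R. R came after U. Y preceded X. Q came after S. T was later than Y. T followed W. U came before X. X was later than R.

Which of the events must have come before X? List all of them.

R, S, U, V, Y

Directly stated before X: R, U, and Y.
S reaches X via S → R → X.
V reaches X via V → S → R → X.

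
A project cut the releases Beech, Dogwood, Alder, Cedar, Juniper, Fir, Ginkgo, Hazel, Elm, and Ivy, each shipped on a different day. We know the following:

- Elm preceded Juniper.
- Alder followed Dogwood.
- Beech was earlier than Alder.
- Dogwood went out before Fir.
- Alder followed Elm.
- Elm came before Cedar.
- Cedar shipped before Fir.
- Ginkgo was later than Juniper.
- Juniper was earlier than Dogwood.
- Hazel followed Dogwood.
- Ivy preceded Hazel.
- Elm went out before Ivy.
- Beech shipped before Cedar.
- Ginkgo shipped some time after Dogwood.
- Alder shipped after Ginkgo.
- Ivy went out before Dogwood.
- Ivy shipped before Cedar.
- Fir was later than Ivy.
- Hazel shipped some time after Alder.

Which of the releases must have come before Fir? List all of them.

Directly stated before Fir: Cedar, Dogwood, and Ivy.
Beech reaches Fir via Beech → Cedar → Fir.
Elm reaches Fir via Elm → Cedar → Fir.
Juniper reaches Fir via Juniper → Dogwood → Fir.
No chain forces Alder (or any of the others) ahead of Fir.

Beech, Cedar, Dogwood, Elm, Ivy, Juniper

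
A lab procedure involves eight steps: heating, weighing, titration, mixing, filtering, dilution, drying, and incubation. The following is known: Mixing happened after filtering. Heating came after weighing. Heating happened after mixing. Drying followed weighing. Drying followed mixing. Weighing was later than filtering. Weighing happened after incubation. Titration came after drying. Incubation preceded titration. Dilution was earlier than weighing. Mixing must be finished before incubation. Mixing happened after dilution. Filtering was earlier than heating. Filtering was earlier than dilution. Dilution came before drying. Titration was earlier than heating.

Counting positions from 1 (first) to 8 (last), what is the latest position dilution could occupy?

Dilution must come before drying, heating, incubation, mixing, titration, and weighing — 6 steps forced after it.
Everything else can be placed before dilution in some valid order, so dilution can sit as late as position 8 − 6 = 2.

2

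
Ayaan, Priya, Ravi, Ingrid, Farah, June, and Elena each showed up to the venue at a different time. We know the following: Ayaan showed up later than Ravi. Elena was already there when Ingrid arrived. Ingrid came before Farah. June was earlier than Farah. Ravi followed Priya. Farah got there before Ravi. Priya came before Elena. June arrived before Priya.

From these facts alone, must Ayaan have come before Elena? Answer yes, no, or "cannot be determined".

no

Tracing the constraints gives Elena → Ingrid → Farah → Ravi → Ayaan, so Elena must come before Ayaan.
That means Ayaan cannot be before Elena.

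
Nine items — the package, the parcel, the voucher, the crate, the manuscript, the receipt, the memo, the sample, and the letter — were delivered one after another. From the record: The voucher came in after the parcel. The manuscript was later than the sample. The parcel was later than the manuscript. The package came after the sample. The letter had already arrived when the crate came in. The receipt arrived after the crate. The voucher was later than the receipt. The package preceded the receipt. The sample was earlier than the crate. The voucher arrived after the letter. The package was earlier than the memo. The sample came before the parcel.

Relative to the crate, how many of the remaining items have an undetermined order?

Forced before the crate: the letter and the sample; forced after the crate: the receipt and the voucher.
That leaves the manuscript, the memo, the package, and the parcel with no forced order relative to the crate — 4.

4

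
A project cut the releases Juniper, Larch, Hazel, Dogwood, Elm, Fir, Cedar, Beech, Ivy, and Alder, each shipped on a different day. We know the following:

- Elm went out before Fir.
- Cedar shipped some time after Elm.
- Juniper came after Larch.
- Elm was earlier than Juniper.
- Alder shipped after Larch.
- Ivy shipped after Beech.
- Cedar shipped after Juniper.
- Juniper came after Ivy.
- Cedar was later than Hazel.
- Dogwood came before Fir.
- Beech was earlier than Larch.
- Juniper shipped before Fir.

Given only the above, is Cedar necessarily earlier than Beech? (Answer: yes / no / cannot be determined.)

Tracing the constraints gives Beech → Ivy → Juniper → Cedar, so Beech must come before Cedar.
That means Cedar cannot be before Beech.

no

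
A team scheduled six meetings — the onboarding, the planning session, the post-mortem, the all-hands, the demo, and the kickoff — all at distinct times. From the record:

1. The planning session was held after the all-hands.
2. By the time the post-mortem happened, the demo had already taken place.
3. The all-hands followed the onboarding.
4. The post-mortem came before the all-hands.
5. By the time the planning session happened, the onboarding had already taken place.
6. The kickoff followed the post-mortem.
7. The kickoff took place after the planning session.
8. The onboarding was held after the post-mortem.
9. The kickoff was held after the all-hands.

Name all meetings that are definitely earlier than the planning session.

Directly stated before the planning session: the all-hands and the onboarding.
The demo reaches the planning session via the demo → the post-mortem → the onboarding → the planning session.
The post-mortem reaches the planning session via the post-mortem → the onboarding → the planning session.

the all-hands, the demo, the onboarding, the post-mortem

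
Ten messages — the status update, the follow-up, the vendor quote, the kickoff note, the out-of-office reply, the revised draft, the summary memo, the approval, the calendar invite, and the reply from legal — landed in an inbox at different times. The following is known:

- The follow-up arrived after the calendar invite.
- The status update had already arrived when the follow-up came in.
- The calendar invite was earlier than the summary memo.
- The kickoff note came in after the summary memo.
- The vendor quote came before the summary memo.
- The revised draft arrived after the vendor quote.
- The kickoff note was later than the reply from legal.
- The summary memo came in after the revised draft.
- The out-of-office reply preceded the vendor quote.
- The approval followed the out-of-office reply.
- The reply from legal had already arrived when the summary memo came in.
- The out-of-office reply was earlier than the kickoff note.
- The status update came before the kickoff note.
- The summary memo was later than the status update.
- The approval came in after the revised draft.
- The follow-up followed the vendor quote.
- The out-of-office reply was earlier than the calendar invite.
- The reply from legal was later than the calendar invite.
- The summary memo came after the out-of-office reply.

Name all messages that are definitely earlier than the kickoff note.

Directly stated before the kickoff note: the out-of-office reply, the reply from legal, the status update, and the summary memo.
The calendar invite reaches the kickoff note via the calendar invite → the summary memo → the kickoff note.
The revised draft reaches the kickoff note via the revised draft → the summary memo → the kickoff note.
The vendor quote reaches the kickoff note via the vendor quote → the summary memo → the kickoff note.
No chain forces the approval (or any of the others) ahead of the kickoff note.

the calendar invite, the out-of-office reply, the reply from legal, the revised draft, the status update, the summary memo, the vendor quote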